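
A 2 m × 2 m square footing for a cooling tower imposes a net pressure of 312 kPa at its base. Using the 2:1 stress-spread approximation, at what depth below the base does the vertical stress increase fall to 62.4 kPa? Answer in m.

2:1 spreading — at depth z the loaded area has grown by z in each plan dimension:
qB²/(B+z)² = Δσ_z ⇒ z = B(√(q/Δσ_z) − 1) = 2×(√(312/62.4) − 1) = 2.472 m

z ≈ 2.47 m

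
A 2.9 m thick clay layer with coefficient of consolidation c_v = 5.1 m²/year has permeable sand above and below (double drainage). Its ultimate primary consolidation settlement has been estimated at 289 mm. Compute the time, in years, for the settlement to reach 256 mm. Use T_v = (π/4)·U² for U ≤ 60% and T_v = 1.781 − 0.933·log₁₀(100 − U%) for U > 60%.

Drainage path length: H_d = H/2 = 1.45 m (double drainage).
U = S(t)/S_ult = 256/289 = 0.8858.
U > 60%: T_v = 1.781 − 0.933·log₁₀(100 − 88.581) = 0.79424.
t = T_v·H_d²/c_v = 0.79424×1.45²/5.1 = 0.3274 years.

t ≈ 0.327 years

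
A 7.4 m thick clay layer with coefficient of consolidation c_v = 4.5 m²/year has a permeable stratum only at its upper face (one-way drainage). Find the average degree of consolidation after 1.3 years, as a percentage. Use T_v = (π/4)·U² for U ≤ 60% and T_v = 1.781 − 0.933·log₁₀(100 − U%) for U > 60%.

Drainage path length: H_d = H = 7.4 m (single drainage).
T_v = c_v·t/H_d² = 4.5×1.3/7.4² = 0.10683.
T_v = 0.10683 corresponds to the U ≤ 60% branch:
U = √(4T_v/π) = 0.3688

U ≈ 36.9 %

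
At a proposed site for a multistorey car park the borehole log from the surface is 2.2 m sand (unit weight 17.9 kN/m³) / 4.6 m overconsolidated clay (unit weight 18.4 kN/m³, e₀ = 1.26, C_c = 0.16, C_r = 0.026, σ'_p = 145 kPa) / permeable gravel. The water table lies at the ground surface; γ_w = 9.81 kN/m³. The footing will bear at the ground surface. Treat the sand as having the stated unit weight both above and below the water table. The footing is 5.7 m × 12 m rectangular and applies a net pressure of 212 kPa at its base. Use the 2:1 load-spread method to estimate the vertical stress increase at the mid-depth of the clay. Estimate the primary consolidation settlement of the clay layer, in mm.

S_c ≈ 27.4 mm

Mid-depth of clay below the ground surface: z = 2.2 + 4.6/2 = 4.5 m.
Total vertical stress at mid-clay: σ_v = 17.9×2.2 + 18.4×2.3 = 81.7 kPa.
Pore pressure: u = 9.81×(4.5 − 0) = 44.145 kPa.
Initial effective stress: σ'_0 = σ_v − u = 81.7 − 44.145 = 37.555 kPa.
Stress increase at mid-clay by the 2:1 spreading method:
Δσ = qBL/((B+z)(L+z)) = 212×5.7×12/((5.7+4.5)(12+4.5)) = 86.16 kPa
Final effective stress: σ'_f = 37.555 + 86.16 = 123.72 kPa.
σ'_f = 123.72 ≤ σ'_p = 145 kPa, so the clay remains overconsolidated and only the recompression index applies:
S_c = C_r·H/(1+e₀)·log₁₀(σ'_f/σ'_0) = 0.026×4.6/2.26×log₁₀(123.72/37.555)
    = 0.05292 × 0.51777 = 0.0274 m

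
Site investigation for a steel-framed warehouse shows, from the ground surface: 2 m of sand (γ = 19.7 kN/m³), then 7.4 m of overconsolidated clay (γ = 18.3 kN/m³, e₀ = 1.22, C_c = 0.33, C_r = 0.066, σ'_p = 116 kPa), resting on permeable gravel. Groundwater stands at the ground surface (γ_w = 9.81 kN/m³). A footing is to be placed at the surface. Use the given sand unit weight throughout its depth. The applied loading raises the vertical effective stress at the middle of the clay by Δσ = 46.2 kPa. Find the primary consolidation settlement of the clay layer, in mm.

Mid-depth of clay below the ground surface: z = 2 + 7.4/2 = 5.7 m.
Total vertical stress at mid-clay: σ_v = 19.7×2 + 18.3×3.7 = 107.11 kPa.
Pore pressure: u = 9.81×(5.7 − 0) = 55.917 kPa.
Initial effective stress: σ'_0 = σ_v − u = 107.11 − 55.917 = 51.193 kPa.
Final effective stress: σ'_f = 51.193 + 46.2 = 97.393 kPa.
σ'_f = 97.393 ≤ σ'_p = 116 kPa, so the clay remains overconsolidated and only the recompression index applies:
S_c = C_r·H/(1+e₀)·log₁₀(σ'_f/σ'_0) = 0.066×7.4/2.22×log₁₀(97.393/51.193)
    = 0.22 × 0.27932 = 0.06145 m

S_c ≈ 61.4 mm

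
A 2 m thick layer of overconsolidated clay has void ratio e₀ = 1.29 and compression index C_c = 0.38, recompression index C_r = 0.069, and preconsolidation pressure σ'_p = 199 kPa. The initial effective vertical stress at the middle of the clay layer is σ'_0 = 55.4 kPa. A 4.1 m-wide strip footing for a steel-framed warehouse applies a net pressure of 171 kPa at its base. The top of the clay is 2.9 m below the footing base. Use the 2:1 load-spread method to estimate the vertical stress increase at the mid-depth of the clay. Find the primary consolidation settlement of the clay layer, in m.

Mid-depth of clay below the footing base: z = 2.9 + 2/2 = 3.9 m.
Stress increase at mid-clay by the 2:1 spreading method:
Δσ = qB/(B+z) = 171×4.1/(4.1+3.9) = 87.637 kPa
Final effective stress: σ'_f = 55.4 + 87.637 = 143.04 kPa.
σ'_f = 143.04 ≤ σ'_p = 199 kPa, so the clay remains overconsolidated and only the recompression index applies:
S_c = C_r·H/(1+e₀)·log₁₀(σ'_f/σ'_0) = 0.069×2/2.29×log₁₀(143.04/55.4)
    = 0.060262 × 0.41195 = 0.02482 m

S_c ≈ 0.0248 m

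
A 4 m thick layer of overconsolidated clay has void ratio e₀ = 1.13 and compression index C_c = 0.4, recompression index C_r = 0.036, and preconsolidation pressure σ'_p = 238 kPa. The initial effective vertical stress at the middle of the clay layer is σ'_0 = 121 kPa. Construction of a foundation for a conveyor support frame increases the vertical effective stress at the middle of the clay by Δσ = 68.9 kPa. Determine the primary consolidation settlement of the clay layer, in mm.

Final effective stress: σ'_f = 121 + 68.9 = 189.9 kPa.
σ'_f = 189.9 ≤ σ'_p = 238 kPa, so the clay remains overconsolidated and only the recompression index applies:
S_c = C_r·H/(1+e₀)·log₁₀(σ'_f/σ'_0) = 0.036×4/2.13×log₁₀(189.9/121)
    = 0.067604 × 0.19574 = 0.01323 m

S_c ≈ 13.2 mm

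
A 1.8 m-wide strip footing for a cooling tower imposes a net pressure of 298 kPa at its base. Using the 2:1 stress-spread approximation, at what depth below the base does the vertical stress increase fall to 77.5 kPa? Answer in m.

2:1 spreading — at depth z the loaded area has grown by z in each plan dimension:
qB/(B+z) = Δσ_z ⇒ z = qB/Δσ_z − B = 298×1.8/77.5 − 1.8 = 5.121 m

z ≈ 5.12 m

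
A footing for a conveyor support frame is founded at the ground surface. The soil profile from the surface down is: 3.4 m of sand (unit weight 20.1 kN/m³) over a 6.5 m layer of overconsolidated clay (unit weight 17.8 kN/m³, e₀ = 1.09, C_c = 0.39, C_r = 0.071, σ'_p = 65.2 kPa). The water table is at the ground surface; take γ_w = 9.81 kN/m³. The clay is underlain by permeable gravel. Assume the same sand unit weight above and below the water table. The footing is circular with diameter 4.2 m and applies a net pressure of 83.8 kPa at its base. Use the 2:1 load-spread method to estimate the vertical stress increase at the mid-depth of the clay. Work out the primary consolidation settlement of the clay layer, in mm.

S_c ≈ 69.7 mm

Mid-depth of clay below the ground surface: z = 3.4 + 6.5/2 = 6.65 m.
Total vertical stress at mid-clay: σ_v = 20.1×3.4 + 17.8×3.25 = 126.19 kPa.
Pore pressure: u = 9.81×(6.65 − 0) = 65.237 kPa.
Initial effective stress: σ'_0 = σ_v − u = 126.19 − 65.237 = 60.953 kPa.
Stress increase at mid-clay by the 2:1 spreading method:
Δσ ≈ qD²/(D+z)² = 83.8×4.2²/(4.2+6.65)² = 12.557 kPa
Final effective stress: σ'_f = 60.953 + 12.557 = 73.51 kPa.
σ'_f = 73.51 > σ'_p = 65.2 kPa, so the stress path crosses the preconsolidation pressure — recompression up to σ'_p, then virgin compression beyond:
S_c = H/(1+e₀)·[C_r·log₁₀(σ'_p/σ'_0) + C_c·log₁₀(σ'_f/σ'_p)]
    = 6.5/2.09 × [0.071×log₁₀(65.2/60.953) + 0.39×log₁₀(73.51/65.2)]
    = 3.11 × [0.0020769 + 0.020319] = 0.06965 m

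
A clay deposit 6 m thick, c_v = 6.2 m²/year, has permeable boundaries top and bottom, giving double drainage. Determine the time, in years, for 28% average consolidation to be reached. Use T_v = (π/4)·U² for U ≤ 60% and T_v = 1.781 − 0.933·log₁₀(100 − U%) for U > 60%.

t ≈ 0.0894 years

Drainage path length: H_d = H/2 = 3 m (double drainage).
U ≤ 60%: T_v = (π/4)·U² = (π/4)×0.28² = 0.061575.
t = T_v·H_d²/c_v = 0.061575×3²/6.2 = 0.08938 years.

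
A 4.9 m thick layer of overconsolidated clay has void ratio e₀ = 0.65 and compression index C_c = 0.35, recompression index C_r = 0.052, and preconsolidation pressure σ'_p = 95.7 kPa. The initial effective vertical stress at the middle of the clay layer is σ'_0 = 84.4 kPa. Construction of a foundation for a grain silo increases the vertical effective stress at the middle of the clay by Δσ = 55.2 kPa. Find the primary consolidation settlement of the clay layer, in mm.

Final effective stress: σ'_f = 84.4 + 55.2 = 139.6 kPa.
σ'_f = 139.6 > σ'_p = 95.7 kPa, so the stress path crosses the preconsolidation pressure — recompression up to σ'_p, then virgin compression beyond:
S_c = H/(1+e₀)·[C_r·log₁₀(σ'_p/σ'_0) + C_c·log₁₀(σ'_f/σ'_p)]
    = 4.9/1.65 × [0.052×log₁₀(95.7/84.4) + 0.35×log₁₀(139.6/95.7)]
    = 2.9697 × [0.0028376 + 0.057391] = 0.1789 m

S_c ≈ 179 mm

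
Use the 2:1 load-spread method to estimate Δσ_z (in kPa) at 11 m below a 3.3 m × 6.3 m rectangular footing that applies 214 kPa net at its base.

Δσ_z ≈ 18 kPa

By the 2:1 method the load spreads at 1 horizontal : 2 vertical, so at depth z the loaded area has grown by z in each plan dimension:
Δσ = qBL/((B+z)(L+z)) = 214×3.3×6.3/((3.3+11)(6.3+11)) = 17.984 kPa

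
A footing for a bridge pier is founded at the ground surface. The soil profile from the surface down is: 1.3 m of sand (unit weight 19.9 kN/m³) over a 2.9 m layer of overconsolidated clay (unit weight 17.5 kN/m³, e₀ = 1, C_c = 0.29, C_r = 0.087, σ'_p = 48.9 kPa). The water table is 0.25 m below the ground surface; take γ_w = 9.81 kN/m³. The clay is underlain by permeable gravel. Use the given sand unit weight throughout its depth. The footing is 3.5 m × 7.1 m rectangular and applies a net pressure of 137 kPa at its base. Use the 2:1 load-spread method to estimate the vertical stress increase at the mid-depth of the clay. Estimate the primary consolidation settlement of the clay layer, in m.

S_c ≈ 0.128 m

Mid-depth of clay below the ground surface: z = 1.3 + 2.9/2 = 2.75 m.
Total vertical stress at mid-clay: σ_v = 19.9×1.3 + 17.5×1.45 = 51.245 kPa.
Pore pressure: u = 9.81×(2.75 − 0.25) = 24.525 kPa.
Initial effective stress: σ'_0 = σ_v − u = 51.245 − 24.525 = 26.72 kPa.
Stress increase at mid-clay by the 2:1 spreading method:
Δσ = qBL/((B+z)(L+z)) = 137×3.5×7.1/((3.5+2.75)(7.1+2.75)) = 55.301 kPa
Final effective stress: σ'_f = 26.72 + 55.301 = 82.021 kPa.
σ'_f = 82.021 > σ'_p = 48.9 kPa, so the stress path crosses the preconsolidation pressure — recompression up to σ'_p, then virgin compression beyond:
S_c = H/(1+e₀)·[C_r·log₁₀(σ'_p/σ'_0) + C_c·log₁₀(σ'_f/σ'_p)]
    = 2.9/2 × [0.087×log₁₀(48.9/26.72) + 0.29×log₁₀(82.021/48.9)]
    = 1.45 × [0.022835 + 0.065139] = 0.1276 m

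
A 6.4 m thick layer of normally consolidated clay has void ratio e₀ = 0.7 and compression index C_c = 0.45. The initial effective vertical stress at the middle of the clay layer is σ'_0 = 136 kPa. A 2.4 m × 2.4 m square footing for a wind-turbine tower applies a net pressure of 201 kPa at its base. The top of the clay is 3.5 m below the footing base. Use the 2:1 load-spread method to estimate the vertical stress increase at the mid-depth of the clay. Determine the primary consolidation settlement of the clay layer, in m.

S_c ≈ 0.072 m

Mid-depth of clay below the footing base: z = 3.5 + 6.4/2 = 6.7 m.
Stress increase at mid-clay by the 2:1 spreading method:
Δσ = qBL/((B+z)(L+z)) = 201×2.4×2.4/((2.4+6.7)(2.4+6.7)) = 13.981 kPa
Final effective stress: σ'_f = σ'_0 + Δσ = 136 + 13.981 = 149.98 kPa.
Normally consolidated clay, so the full stress increment lies on the virgin compression line:
S_c = C_c·H/(1+e₀)·log₁₀(σ'_f/σ'_0) = 0.45×6.4/(1+0.7)×log₁₀(149.98/136)
    = 1.6941 × 0.042494 = 0.07199 m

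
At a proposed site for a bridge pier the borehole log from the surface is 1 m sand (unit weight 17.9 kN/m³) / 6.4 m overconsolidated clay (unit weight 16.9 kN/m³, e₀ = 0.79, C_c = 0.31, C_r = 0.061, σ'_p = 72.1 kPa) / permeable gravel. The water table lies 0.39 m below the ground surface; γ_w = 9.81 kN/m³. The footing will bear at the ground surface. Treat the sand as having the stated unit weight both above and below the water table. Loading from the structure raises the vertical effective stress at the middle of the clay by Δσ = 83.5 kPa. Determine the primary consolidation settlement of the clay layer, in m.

S_c ≈ 0.307 m

Mid-depth of clay below the ground surface: z = 1 + 6.4/2 = 4.2 m.
Total vertical stress at mid-clay: σ_v = 17.9×1 + 16.9×3.2 = 71.98 kPa.
Pore pressure: u = 9.81×(4.2 − 0.39) = 37.376 kPa.
Initial effective stress: σ'_0 = σ_v − u = 71.98 − 37.376 = 34.604 kPa.
Final effective stress: σ'_f = 34.604 + 83.5 = 118.1 kPa.
σ'_f = 118.1 > σ'_p = 72.1 kPa, so the stress path crosses the preconsolidation pressure — recompression up to σ'_p, then virgin compression beyond:
S_c = H/(1+e₀)·[C_r·log₁₀(σ'_p/σ'_0) + C_c·log₁₀(σ'_f/σ'_p)]
    = 6.4/1.79 × [0.061×log₁₀(72.1/34.604) + 0.31×log₁₀(118.1/72.1)]
    = 3.5754 × [0.019447 + 0.066438] = 0.3071 m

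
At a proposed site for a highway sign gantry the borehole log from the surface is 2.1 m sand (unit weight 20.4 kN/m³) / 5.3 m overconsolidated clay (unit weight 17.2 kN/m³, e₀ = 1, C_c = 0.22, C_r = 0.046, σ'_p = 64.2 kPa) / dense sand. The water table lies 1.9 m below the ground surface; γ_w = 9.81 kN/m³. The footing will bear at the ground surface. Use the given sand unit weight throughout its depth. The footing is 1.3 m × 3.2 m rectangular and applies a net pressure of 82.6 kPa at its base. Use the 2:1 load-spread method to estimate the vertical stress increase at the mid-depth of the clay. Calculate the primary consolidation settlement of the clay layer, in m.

Mid-depth of clay below the ground surface: z = 2.1 + 5.3/2 = 4.75 m.
Total vertical stress at mid-clay: σ_v = 20.4×2.1 + 17.2×2.65 = 88.42 kPa.
Pore pressure: u = 9.81×(4.75 − 1.9) = 27.959 kPa.
Initial effective stress: σ'_0 = σ_v − u = 88.42 − 27.959 = 60.461 kPa.
Stress increase at mid-clay by the 2:1 spreading method:
Δσ = qBL/((B+z)(L+z)) = 82.6×1.3×3.2/((1.3+4.75)(3.2+4.75)) = 7.1442 kPa
Final effective stress: σ'_f = 60.461 + 7.1442 = 67.605 kPa.
σ'_f = 67.605 > σ'_p = 64.2 kPa, so the stress path crosses the preconsolidation pressure — recompression up to σ'_p, then virgin compression beyond:
S_c = H/(1+e₀)·[C_r·log₁₀(σ'_p/σ'_0) + C_c·log₁₀(σ'_f/σ'_p)]
    = 5.3/2 × [0.046×log₁₀(64.2/60.461) + 0.22×log₁₀(67.605/64.2)]
    = 2.65 × [0.0011987 + 0.0049376] = 0.01626 m

S_c ≈ 0.0163 m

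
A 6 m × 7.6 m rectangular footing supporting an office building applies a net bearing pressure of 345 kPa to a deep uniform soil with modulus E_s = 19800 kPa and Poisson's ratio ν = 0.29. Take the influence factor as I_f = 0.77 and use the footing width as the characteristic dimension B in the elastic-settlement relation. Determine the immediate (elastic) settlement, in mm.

S_e ≈ 73.7 mm

Immediate (elastic) settlement: S_e = q·B·(1−ν²)/E_s · I_f.
S_e = 345 × 6 × (1 − 0.29²) / 19800 × 0.77
    = 345 × 6 × 0.9159 / 19800 × 0.77
    = 0.07373 m = 73.73 mm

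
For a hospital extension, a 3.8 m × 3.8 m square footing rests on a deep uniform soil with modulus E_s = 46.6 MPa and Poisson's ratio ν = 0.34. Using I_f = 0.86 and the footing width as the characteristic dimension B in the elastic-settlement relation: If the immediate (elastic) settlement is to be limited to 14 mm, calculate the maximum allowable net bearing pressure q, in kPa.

E_s = 46.6 MPa = 46600 kPa.
S_e = q·B·(1−ν²)/E_s · I_f  ⇒  q = S_e·E_s / (B·(1−ν²)·I_f).
q = 0.014 × 46600 / (3.8 × 0.8844 × 0.86) = 225.7 kPa

q ≈ 226 kPa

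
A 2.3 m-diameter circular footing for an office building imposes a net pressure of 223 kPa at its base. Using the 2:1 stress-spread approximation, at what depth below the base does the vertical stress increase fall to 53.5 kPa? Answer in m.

z ≈ 2.4 m

2:1 spreading — at depth z the loaded area has grown by z in each plan dimension:
qD²/(D+z)² = Δσ_z ⇒ z = D(√(q/Δσ_z) − 1) = 2.3×(√(223/53.5) − 1) = 2.396 m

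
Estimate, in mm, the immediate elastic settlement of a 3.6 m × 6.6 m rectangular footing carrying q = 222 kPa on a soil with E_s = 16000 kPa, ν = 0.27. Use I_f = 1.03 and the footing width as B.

Immediate (elastic) settlement: S_e = q·B·(1−ν²)/E_s · I_f.
S_e = 222 × 3.6 × (1 − 0.27²) / 16000 × 1.03
    = 222 × 3.6 × 0.9271 / 16000 × 1.03
    = 0.0477 m = 47.7 mm

S_e ≈ 47.7 mm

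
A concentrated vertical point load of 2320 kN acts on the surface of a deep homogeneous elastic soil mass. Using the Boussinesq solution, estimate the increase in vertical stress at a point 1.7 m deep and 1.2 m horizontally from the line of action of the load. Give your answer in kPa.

Δσ_z ≈ 139 kPa

Boussinesq vertical stress below a point load on an elastic half-space:
Δσ_z = 3P/(2πz²) · [1 + (r/z)²]^(−5/2)
r/z = 1.2/1.7 = 0.70588; [1+(r/z)²]^(−5/2) = 0.36394.
Δσ_z = 3×2320/(2π×1.7²) × 0.36394 = 383.29 × 0.36394 = 139.5 kPa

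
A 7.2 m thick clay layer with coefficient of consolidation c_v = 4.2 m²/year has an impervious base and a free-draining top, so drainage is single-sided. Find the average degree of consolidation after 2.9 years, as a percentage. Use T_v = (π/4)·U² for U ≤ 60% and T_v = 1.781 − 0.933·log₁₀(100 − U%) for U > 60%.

U ≈ 54.7 %

Drainage path length: H_d = H = 7.2 m (single drainage).
T_v = c_v·t/H_d² = 4.2×2.9/7.2² = 0.23495.
T_v = 0.23495 corresponds to the U ≤ 60% branch:
U = √(4T_v/π) = 0.5469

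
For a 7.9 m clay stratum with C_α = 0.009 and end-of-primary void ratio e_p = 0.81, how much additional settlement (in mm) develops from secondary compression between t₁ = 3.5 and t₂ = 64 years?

Secondary compression: S_s = C_α·H/(1+e_p)·log₁₀(t₂/t₁)
S_s = 0.009×7.9/(1+0.81)×log₁₀(64/3.5)
    = 0.03928 × 1.262 = 0.04958 m

S_s ≈ 49.6 mm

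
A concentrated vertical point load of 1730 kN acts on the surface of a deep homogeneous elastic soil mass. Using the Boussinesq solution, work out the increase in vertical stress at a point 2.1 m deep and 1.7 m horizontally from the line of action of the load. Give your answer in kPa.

Δσ_z ≈ 53.1 kPa

Boussinesq vertical stress below a point load on an elastic half-space:
Δσ_z = 3P/(2πz²) · [1 + (r/z)²]^(−5/2)
r/z = 1.7/2.1 = 0.80952; [1+(r/z)²]^(−5/2) = 0.28365.
Δσ_z = 3×1730/(2π×2.1²) × 0.28365 = 187.3 × 0.28365 = 53.13 kPa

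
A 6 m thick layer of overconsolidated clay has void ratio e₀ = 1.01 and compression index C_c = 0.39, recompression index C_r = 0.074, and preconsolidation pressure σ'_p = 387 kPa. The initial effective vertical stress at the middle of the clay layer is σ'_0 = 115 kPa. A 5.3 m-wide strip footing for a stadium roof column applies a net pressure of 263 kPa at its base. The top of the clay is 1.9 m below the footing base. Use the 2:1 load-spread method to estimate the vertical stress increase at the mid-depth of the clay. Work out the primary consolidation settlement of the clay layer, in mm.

Mid-depth of clay below the footing base: z = 1.9 + 6/2 = 4.9 m.
Stress increase at mid-clay by the 2:1 spreading method:
Δσ = qB/(B+z) = 263×5.3/(5.3+4.9) = 136.66 kPa
Final effective stress: σ'_f = 115 + 136.66 = 251.66 kPa.
σ'_f = 251.66 ≤ σ'_p = 387 kPa, so the clay remains overconsolidated and only the recompression index applies:
S_c = C_r·H/(1+e₀)·log₁₀(σ'_f/σ'_0) = 0.074×6/2.01×log₁₀(251.66/115)
    = 0.2209 × 0.34012 = 0.07513 m

S_c ≈ 75.1 mm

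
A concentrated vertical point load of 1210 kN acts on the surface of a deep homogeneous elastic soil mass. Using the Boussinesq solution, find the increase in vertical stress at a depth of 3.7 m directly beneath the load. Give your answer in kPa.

Boussinesq vertical stress below a point load on an elastic half-space:
Δσ_z = 3P/(2πz²) · [1 + (r/z)²]^(−5/2)
r/z = 0/3.7 = 0; [1+(r/z)²]^(−5/2) = 1.
Δσ_z = 3×1210/(2π×3.7²) × 1 = 42.201 × 1 = 42.2 kPa

Δσ_z ≈ 42.2 kPa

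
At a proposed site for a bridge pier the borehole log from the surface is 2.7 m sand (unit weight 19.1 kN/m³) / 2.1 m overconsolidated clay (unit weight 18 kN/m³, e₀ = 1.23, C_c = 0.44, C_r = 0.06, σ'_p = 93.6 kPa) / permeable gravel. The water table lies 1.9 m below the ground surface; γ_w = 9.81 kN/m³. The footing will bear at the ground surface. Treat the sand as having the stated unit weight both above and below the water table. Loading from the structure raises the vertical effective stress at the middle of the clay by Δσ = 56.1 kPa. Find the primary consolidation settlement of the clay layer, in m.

Mid-depth of clay below the ground surface: z = 2.7 + 2.1/2 = 3.75 m.
Total vertical stress at mid-clay: σ_v = 19.1×2.7 + 18×1.05 = 70.47 kPa.
Pore pressure: u = 9.81×(3.75 − 1.9) = 18.149 kPa.
Initial effective stress: σ'_0 = σ_v − u = 70.47 − 18.149 = 52.321 kPa.
Final effective stress: σ'_f = 52.321 + 56.1 = 108.42 kPa.
σ'_f = 108.42 > σ'_p = 93.6 kPa, so the stress path crosses the preconsolidation pressure — recompression up to σ'_p, then virgin compression beyond:
S_c = H/(1+e₀)·[C_r·log₁₀(σ'_p/σ'_0) + C_c·log₁₀(σ'_f/σ'_p)]
    = 2.1/2.23 × [0.06×log₁₀(93.6/52.321) + 0.44×log₁₀(108.42/93.6)]
    = 0.9417 × [0.015156 + 0.028087] = 0.04072 m

S_c ≈ 0.0407 m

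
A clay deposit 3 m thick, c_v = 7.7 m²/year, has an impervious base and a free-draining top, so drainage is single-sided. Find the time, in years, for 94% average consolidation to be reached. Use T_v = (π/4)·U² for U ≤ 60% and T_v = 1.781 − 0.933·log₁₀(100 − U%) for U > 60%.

t ≈ 1.23 years

Drainage path length: H_d = H = 3 m (single drainage).
U > 60%: T_v = 1.781 − 0.933·log₁₀(100 − 94) = 1.055.
t = T_v·H_d²/c_v = 1.055×3²/7.7 = 1.233 years.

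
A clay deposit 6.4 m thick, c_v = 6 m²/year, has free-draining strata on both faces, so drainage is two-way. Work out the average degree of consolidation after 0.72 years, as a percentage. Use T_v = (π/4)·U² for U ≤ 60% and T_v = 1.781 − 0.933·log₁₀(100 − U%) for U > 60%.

Drainage path length: H_d = H/2 = 3.2 m (double drainage).
T_v = c_v·t/H_d² = 6×0.72/3.2² = 0.42187.
T_v = 0.42187 corresponds to the U > 60% branch:
U = 1 − 10^((1.781 − T_v)/0.933)/100 = 0.7138

U ≈ 71.4 %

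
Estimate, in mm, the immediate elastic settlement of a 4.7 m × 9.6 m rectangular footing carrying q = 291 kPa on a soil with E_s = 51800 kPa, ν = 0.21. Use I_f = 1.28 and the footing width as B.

S_e ≈ 32.3 mm

Immediate (elastic) settlement: S_e = q·B·(1−ν²)/E_s · I_f.
S_e = 291 × 4.7 × (1 − 0.21²) / 51800 × 1.28
    = 291 × 4.7 × 0.9559 / 51800 × 1.28
    = 0.03231 m = 32.31 mm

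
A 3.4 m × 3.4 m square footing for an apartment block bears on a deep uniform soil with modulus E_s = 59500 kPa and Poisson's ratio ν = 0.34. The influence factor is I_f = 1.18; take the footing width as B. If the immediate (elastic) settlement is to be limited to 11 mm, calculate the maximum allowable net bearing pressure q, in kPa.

S_e = q·B·(1−ν²)/E_s · I_f  ⇒  q = S_e·E_s / (B·(1−ν²)·I_f).
q = 0.011 × 59500 / (3.4 × 0.8844 × 1.18) = 184.5 kPa

q ≈ 184 kPa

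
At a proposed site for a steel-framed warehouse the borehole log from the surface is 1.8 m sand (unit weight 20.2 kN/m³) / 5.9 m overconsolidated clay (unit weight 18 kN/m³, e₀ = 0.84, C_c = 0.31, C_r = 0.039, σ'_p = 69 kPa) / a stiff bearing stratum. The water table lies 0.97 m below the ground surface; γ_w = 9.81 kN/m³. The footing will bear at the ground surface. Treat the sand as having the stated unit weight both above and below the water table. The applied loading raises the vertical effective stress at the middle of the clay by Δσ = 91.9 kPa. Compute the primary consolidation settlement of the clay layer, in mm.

Mid-depth of clay below the ground surface: z = 1.8 + 5.9/2 = 4.75 m.
Total vertical stress at mid-clay: σ_v = 20.2×1.8 + 18×2.95 = 89.46 kPa.
Pore pressure: u = 9.81×(4.75 − 0.97) = 37.082 kPa.
Initial effective stress: σ'_0 = σ_v − u = 89.46 − 37.082 = 52.378 kPa.
Final effective stress: σ'_f = 52.378 + 91.9 = 144.28 kPa.
σ'_f = 144.28 > σ'_p = 69 kPa, so the stress path crosses the preconsolidation pressure — recompression up to σ'_p, then virgin compression beyond:
S_c = H/(1+e₀)·[C_r·log₁₀(σ'_p/σ'_0) + C_c·log₁₀(σ'_f/σ'_p)]
    = 5.9/1.84 × [0.039×log₁₀(69/52.378) + 0.31×log₁₀(144.28/69)]
    = 3.2065 × [0.0046683 + 0.099311] = 0.3334 m

S_c ≈ 333 mm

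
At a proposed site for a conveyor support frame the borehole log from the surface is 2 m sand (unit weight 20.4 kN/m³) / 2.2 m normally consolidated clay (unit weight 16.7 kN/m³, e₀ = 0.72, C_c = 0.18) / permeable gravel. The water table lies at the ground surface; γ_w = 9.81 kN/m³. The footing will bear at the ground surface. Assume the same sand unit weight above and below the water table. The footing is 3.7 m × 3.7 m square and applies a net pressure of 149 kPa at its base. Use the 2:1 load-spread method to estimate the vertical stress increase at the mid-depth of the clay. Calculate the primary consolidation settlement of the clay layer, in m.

Mid-depth of clay below the ground surface: z = 2 + 2.2/2 = 3.1 m.
Total vertical stress at mid-clay: σ_v = 20.4×2 + 16.7×1.1 = 59.17 kPa.
Pore pressure: u = 9.81×(3.1 − 0) = 30.411 kPa.
Initial effective stress: σ'_0 = σ_v − u = 59.17 − 30.411 = 28.759 kPa.
Stress increase at mid-clay by the 2:1 spreading method:
Δσ = qBL/((B+z)(L+z)) = 149×3.7×3.7/((3.7+3.1)(3.7+3.1)) = 44.114 kPa
Final effective stress: σ'_f = σ'_0 + Δσ = 28.759 + 44.114 = 72.873 kPa.
Normally consolidated clay, so the full stress increment lies on the virgin compression line:
S_c = C_c·H/(1+e₀)·log₁₀(σ'_f/σ'_0) = 0.18×2.2/(1+0.72)×log₁₀(72.873/28.759)
    = 0.23023 × 0.40379 = 0.09296 m

S_c ≈ 0.093 m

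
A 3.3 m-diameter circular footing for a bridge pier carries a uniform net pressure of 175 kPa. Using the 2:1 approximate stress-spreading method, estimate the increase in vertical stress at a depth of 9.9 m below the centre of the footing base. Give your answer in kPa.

Δσ_z ≈ 10.9 kPa

By the 2:1 method the load spreads at 1 horizontal : 2 vertical, so at depth z the loaded area has grown by z in each plan dimension:
Δσ ≈ qD²/(D+z)² = 175×3.3²/(3.3+9.9)² = 10.938 kPa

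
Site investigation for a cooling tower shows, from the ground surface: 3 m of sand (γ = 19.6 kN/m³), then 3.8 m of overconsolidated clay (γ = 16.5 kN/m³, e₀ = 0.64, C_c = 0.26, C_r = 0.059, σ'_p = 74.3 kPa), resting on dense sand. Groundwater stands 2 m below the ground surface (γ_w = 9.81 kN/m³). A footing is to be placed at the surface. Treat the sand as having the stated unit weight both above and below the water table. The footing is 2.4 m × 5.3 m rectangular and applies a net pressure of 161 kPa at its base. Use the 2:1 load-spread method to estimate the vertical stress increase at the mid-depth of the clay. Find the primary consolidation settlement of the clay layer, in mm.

Mid-depth of clay below the ground surface: z = 3 + 3.8/2 = 4.9 m.
Total vertical stress at mid-clay: σ_v = 19.6×3 + 16.5×1.9 = 90.15 kPa.
Pore pressure: u = 9.81×(4.9 − 2) = 28.449 kPa.
Initial effective stress: σ'_0 = σ_v − u = 90.15 − 28.449 = 61.701 kPa.
Stress increase at mid-clay by the 2:1 spreading method:
Δσ = qBL/((B+z)(L+z)) = 161×2.4×5.3/((2.4+4.9)(5.3+4.9)) = 27.504 kPa
Final effective stress: σ'_f = 61.701 + 27.504 = 89.205 kPa.
σ'_f = 89.205 > σ'_p = 74.3 kPa, so the stress path crosses the preconsolidation pressure — recompression up to σ'_p, then virgin compression beyond:
S_c = H/(1+e₀)·[C_r·log₁₀(σ'_p/σ'_0) + C_c·log₁₀(σ'_f/σ'_p)]
    = 3.8/1.64 × [0.059×log₁₀(74.3/61.701) + 0.26×log₁₀(89.205/74.3)]
    = 2.3171 × [0.0047611 + 0.020644] = 0.05887 m

S_c ≈ 58.9 mm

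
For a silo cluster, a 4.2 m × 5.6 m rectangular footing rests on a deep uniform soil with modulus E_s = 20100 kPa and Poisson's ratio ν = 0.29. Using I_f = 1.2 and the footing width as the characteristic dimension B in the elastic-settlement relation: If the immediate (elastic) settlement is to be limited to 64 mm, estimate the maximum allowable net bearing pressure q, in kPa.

S_e = q·B·(1−ν²)/E_s · I_f  ⇒  q = S_e·E_s / (B·(1−ν²)·I_f).
q = 0.064 × 20100 / (4.2 × 0.9159 × 1.2) = 278.7 kPa

q ≈ 279 kPa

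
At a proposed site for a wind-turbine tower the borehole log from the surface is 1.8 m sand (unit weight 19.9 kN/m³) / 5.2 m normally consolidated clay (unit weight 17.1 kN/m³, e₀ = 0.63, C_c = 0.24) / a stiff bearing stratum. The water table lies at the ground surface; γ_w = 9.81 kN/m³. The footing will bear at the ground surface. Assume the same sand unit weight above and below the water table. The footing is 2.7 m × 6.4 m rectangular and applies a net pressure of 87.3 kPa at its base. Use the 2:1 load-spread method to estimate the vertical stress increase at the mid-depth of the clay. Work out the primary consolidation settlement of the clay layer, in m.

Mid-depth of clay below the ground surface: z = 1.8 + 5.2/2 = 4.4 m.
Total vertical stress at mid-clay: σ_v = 19.9×1.8 + 17.1×2.6 = 80.28 kPa.
Pore pressure: u = 9.81×(4.4 − 0) = 43.164 kPa.
Initial effective stress: σ'_0 = σ_v − u = 80.28 − 43.164 = 37.116 kPa.
Stress increase at mid-clay by the 2:1 spreading method:
Δσ = qBL/((B+z)(L+z)) = 87.3×2.7×6.4/((2.7+4.4)(6.4+4.4)) = 19.673 kPa
Final effective stress: σ'_f = σ'_0 + Δσ = 37.116 + 19.673 = 56.789 kPa.
Normally consolidated clay, so the full stress increment lies on the virgin compression line:
S_c = C_c·H/(1+e₀)·log₁₀(σ'_f/σ'_0) = 0.24×5.2/(1+0.63)×log₁₀(56.789/37.116)
    = 0.76564 × 0.1847 = 0.1414 m

S_c ≈ 0.141 m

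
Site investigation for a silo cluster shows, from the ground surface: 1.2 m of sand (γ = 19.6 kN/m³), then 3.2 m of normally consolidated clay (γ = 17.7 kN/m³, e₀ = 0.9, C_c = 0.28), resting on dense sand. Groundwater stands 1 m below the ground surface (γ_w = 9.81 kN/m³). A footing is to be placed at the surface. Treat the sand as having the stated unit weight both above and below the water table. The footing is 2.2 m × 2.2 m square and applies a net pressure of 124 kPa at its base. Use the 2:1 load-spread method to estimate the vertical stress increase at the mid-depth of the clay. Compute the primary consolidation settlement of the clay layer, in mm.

Mid-depth of clay below the ground surface: z = 1.2 + 3.2/2 = 2.8 m.
Total vertical stress at mid-clay: σ_v = 19.6×1.2 + 17.7×1.6 = 51.84 kPa.
Pore pressure: u = 9.81×(2.8 − 1) = 17.658 kPa.
Initial effective stress: σ'_0 = σ_v − u = 51.84 − 17.658 = 34.182 kPa.
Stress increase at mid-clay by the 2:1 spreading method:
Δσ = qBL/((B+z)(L+z)) = 124×2.2×2.2/((2.2+2.8)(2.2+2.8)) = 24.006 kPa
Final effective stress: σ'_f = σ'_0 + Δσ = 34.182 + 24.006 = 58.188 kPa.
Normally consolidated clay, so the full stress increment lies on the virgin compression line:
S_c = C_c·H/(1+e₀)·log₁₀(σ'_f/σ'_0) = 0.28×3.2/(1+0.9)×log₁₀(58.188/34.182)
    = 0.47158 × 0.23104 = 0.109 m

S_c ≈ 109 mm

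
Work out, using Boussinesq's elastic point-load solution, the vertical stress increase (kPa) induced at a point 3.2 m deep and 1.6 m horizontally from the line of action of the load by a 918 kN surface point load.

Δσ_z ≈ 24.5 kPa

Boussinesq vertical stress below a point load on an elastic half-space:
Δσ_z = 3P/(2πz²) · [1 + (r/z)²]^(−5/2)
r/z = 1.6/3.2 = 0.5; [1+(r/z)²]^(−5/2) = 0.57243.
Δσ_z = 3×918/(2π×3.2²) × 0.57243 = 42.804 × 0.57243 = 24.5 kPa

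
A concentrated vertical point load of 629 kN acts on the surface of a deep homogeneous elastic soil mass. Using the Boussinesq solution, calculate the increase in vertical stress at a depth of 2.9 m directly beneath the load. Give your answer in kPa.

Δσ_z ≈ 35.7 kPa

Boussinesq vertical stress below a point load on an elastic half-space:
Δσ_z = 3P/(2πz²) · [1 + (r/z)²]^(−5/2)
r/z = 0/2.9 = 0; [1+(r/z)²]^(−5/2) = 1.
Δσ_z = 3×629/(2π×2.9²) × 1 = 35.711 × 1 = 35.71 kPa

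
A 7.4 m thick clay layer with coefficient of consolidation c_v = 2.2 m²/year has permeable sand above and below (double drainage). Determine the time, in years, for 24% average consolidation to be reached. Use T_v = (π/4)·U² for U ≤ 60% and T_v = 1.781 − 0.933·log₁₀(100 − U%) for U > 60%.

t ≈ 0.282 years

Drainage path length: H_d = H/2 = 3.7 m (double drainage).
U ≤ 60%: T_v = (π/4)·U² = (π/4)×0.24² = 0.045239.
t = T_v·H_d²/c_v = 0.045239×3.7²/2.2 = 0.2815 years.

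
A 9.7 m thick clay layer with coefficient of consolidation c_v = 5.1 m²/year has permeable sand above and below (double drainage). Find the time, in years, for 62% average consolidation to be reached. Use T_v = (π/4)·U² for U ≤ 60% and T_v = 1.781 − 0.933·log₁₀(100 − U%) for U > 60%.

Drainage path length: H_d = H/2 = 4.85 m (double drainage).
U > 60%: T_v = 1.781 − 0.933·log₁₀(100 − 62) = 0.30706.
t = T_v·H_d²/c_v = 0.30706×4.85²/5.1 = 1.416 years.

t ≈ 1.42 years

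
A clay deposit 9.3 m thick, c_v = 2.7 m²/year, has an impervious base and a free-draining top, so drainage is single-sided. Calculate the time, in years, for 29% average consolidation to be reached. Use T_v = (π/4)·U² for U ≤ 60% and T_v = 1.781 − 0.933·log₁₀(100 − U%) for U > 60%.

Drainage path length: H_d = H = 9.3 m (single drainage).
U ≤ 60%: T_v = (π/4)·U² = (π/4)×0.29² = 0.066052.
t = T_v·H_d²/c_v = 0.066052×9.3²/2.7 = 2.116 years.

t ≈ 2.12 years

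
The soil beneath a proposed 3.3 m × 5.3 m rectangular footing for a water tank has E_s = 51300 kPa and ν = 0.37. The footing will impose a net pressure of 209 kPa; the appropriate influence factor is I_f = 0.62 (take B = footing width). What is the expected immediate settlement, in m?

S_e ≈ 0.00719 m

Immediate (elastic) settlement: S_e = q·B·(1−ν²)/E_s · I_f.
S_e = 209 × 3.3 × (1 − 0.37²) / 51300 × 0.62
    = 209 × 3.3 × 0.8631 / 51300 × 0.62
    = 0.007194 m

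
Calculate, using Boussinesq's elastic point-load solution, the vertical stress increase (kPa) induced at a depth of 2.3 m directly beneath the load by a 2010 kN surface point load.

Boussinesq vertical stress below a point load on an elastic half-space:
Δσ_z = 3P/(2πz²) · [1 + (r/z)²]^(−5/2)
r/z = 0/2.3 = 0; [1+(r/z)²]^(−5/2) = 1.
Δσ_z = 3×2010/(2π×2.3²) × 1 = 181.42 × 1 = 181.4 kPa

Δσ_z ≈ 181 kPa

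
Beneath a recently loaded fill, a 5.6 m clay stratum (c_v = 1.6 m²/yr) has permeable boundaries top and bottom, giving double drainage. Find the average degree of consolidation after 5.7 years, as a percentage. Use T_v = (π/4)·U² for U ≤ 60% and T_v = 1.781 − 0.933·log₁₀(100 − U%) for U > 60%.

Drainage path length: H_d = H/2 = 2.8 m (double drainage).
T_v = c_v·t/H_d² = 1.6×5.7/2.8² = 1.1633.
T_v = 1.1633 corresponds to the U > 60% branch:
U = 1 − 10^((1.781 − T_v)/0.933)/100 = 0.9541

U ≈ 95.4 %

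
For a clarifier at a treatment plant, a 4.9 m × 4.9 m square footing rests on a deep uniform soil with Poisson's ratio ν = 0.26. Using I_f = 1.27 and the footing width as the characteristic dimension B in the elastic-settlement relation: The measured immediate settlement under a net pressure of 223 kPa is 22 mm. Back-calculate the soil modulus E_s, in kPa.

E_s ≈ 58800 kPa

S_e = q·B·(1−ν²)/E_s · I_f  ⇒  E_s = q·B·(1−ν²)·I_f / S_e.
E_s = 223 × 4.9 × 0.9324 × 1.27 / 0.022 = 58810 kPa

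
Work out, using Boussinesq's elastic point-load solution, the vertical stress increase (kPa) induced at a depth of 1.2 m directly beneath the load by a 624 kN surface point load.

Boussinesq vertical stress below a point load on an elastic half-space:
Δσ_z = 3P/(2πz²) · [1 + (r/z)²]^(−5/2)
r/z = 0/1.2 = 0; [1+(r/z)²]^(−5/2) = 1.
Δσ_z = 3×624/(2π×1.2²) × 1 = 206.9 × 1 = 206.9 kPa

Δσ_z ≈ 207 kPa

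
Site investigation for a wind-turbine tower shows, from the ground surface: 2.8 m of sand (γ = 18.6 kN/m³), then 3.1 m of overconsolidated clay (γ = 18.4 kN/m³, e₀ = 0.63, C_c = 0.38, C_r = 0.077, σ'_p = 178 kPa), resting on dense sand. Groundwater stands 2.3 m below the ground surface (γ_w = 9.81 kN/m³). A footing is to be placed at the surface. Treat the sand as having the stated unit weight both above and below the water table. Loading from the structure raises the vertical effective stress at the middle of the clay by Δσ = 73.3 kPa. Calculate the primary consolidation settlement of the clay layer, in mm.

Mid-depth of clay below the ground surface: z = 2.8 + 3.1/2 = 4.35 m.
Total vertical stress at mid-clay: σ_v = 18.6×2.8 + 18.4×1.55 = 80.6 kPa.
Pore pressure: u = 9.81×(4.35 − 2.3) = 20.11 kPa.
Initial effective stress: σ'_0 = σ_v − u = 80.6 − 20.11 = 60.49 kPa.
Final effective stress: σ'_f = 60.49 + 73.3 = 133.79 kPa.
σ'_f = 133.79 ≤ σ'_p = 178 kPa, so the clay remains overconsolidated and only the recompression index applies:
S_c = C_r·H/(1+e₀)·log₁₀(σ'_f/σ'_0) = 0.077×3.1/1.63×log₁₀(133.79/60.49)
    = 0.14644 × 0.34474 = 0.05048 m

S_c ≈ 50.5 mm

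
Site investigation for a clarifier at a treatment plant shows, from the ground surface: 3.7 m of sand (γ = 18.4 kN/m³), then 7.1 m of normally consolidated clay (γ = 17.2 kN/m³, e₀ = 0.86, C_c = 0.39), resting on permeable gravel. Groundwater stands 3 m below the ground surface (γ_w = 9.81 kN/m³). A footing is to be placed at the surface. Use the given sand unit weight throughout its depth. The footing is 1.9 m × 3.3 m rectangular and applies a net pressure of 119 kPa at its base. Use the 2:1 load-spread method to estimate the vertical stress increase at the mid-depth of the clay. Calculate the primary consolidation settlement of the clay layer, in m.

S_c ≈ 0.0548 m

Mid-depth of clay below the ground surface: z = 3.7 + 7.1/2 = 7.25 m.
Total vertical stress at mid-clay: σ_v = 18.4×3.7 + 17.2×3.55 = 129.14 kPa.
Pore pressure: u = 9.81×(7.25 − 3) = 41.693 kPa.
Initial effective stress: σ'_0 = σ_v − u = 129.14 − 41.693 = 87.447 kPa.
Stress increase at mid-clay by the 2:1 spreading method:
Δσ = qBL/((B+z)(L+z)) = 119×1.9×3.3/((1.9+7.25)(3.3+7.25)) = 7.7293 kPa
Final effective stress: σ'_f = σ'_0 + Δσ = 87.447 + 7.7293 = 95.176 kPa.
Normally consolidated clay, so the full stress increment lies on the virgin compression line:
S_c = C_c·H/(1+e₀)·log₁₀(σ'_f/σ'_0) = 0.39×7.1/(1+0.86)×log₁₀(95.176/87.447)
    = 1.4887 × 0.036783 = 0.05476 m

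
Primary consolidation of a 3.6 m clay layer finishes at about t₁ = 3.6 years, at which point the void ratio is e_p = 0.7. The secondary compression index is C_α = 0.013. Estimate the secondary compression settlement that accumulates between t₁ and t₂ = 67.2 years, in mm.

S_s ≈ 35 mm

Secondary compression: S_s = C_α·H/(1+e_p)·log₁₀(t₂/t₁)
S_s = 0.013×3.6/(1+0.7)×log₁₀(67.2/3.6)
    = 0.02753 × 1.271 = 0.03499 m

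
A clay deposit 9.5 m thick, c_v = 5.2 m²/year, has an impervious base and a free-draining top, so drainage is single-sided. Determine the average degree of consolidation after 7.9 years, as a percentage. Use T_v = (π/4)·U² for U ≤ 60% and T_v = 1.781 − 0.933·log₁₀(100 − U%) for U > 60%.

U ≈ 73.6 %

Drainage path length: H_d = H = 9.5 m (single drainage).
T_v = c_v·t/H_d² = 5.2×7.9/9.5² = 0.45518.
T_v = 0.45518 corresponds to the U > 60% branch:
U = 1 − 10^((1.781 − T_v)/0.933)/100 = 0.7363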